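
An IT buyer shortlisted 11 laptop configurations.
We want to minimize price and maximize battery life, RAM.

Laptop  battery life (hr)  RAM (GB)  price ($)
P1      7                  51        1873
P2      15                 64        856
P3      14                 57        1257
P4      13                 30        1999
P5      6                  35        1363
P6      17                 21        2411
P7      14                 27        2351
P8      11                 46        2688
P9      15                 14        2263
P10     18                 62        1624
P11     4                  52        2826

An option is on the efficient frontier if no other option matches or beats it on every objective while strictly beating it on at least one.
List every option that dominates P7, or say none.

P2, P3, P10

P2: battery life 15≥14, RAM 64≥27, price 856≤2351 — dominates P7.
P3: battery life 14≥14, RAM 57≥27, price 1257≤2351 — dominates P7.
P10: battery life 18≥14, RAM 62≥27, price 1624≤2351 — dominates P7.
Others (P1, P4, P5, P6, P8, P9, P11) are each worse than P7 on at least one objective.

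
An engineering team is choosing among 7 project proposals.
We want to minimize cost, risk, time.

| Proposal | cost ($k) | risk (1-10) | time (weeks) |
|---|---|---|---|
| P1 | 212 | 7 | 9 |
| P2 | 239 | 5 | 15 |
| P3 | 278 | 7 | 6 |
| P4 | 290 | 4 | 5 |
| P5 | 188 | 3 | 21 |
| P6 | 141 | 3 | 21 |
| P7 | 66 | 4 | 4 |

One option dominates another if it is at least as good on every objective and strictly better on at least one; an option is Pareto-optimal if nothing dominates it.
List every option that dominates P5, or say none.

P6

P6: cost 141≤188, risk 3≤3, time 21≤21 — dominates P5.
Others (P1, P2, P3, P4, P7) are each worse than P5 on at least one objective.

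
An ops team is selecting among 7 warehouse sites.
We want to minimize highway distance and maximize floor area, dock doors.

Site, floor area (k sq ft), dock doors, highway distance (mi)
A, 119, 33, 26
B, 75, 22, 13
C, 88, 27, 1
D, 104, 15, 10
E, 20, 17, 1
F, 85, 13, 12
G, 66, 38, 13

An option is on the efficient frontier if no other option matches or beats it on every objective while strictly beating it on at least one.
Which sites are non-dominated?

A, C, D, G

A: not dominated (best floor area).
B: dominated by C (floor area 88≥75, dock doors 27≥22, highway distance 1≤13).
C: not dominated.
D: not dominated.
E: dominated by C (floor area 88≥20, dock doors 27≥17, highway distance 1≤1).
F: dominated by C (floor area 88≥85, dock doors 27≥13, highway distance 1≤12).
G: not dominated (best dock doors).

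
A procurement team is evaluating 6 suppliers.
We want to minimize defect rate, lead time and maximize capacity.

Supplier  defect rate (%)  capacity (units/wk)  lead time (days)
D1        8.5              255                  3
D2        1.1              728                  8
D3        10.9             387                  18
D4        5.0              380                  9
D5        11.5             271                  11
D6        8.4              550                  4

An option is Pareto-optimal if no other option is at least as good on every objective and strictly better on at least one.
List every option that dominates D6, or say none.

D1: worse on defect rate (8.5 vs 8.4).
D2: worse on lead time (8 vs 4).
D3: worse on defect rate (10.9 vs 8.4).
D4: worse on capacity (380 vs 550).
D5: worse on defect rate (11.5 vs 8.4).
No option dominates D6.

none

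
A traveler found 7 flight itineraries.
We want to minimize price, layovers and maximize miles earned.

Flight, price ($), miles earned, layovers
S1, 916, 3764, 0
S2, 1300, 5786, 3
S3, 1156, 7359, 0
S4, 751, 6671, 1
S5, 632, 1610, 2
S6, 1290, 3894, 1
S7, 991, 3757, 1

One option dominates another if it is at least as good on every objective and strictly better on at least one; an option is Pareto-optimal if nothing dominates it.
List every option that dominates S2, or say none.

S3: price 1156≤1300, miles earned 7359≥5786, layovers 0≤3 — dominates S2.
S4: price 751≤1300, miles earned 6671≥5786, layovers 1≤3 — dominates S2.
Others (S1, S5, S6, S7) are each worse than S2 on at least one objective.

S3, S4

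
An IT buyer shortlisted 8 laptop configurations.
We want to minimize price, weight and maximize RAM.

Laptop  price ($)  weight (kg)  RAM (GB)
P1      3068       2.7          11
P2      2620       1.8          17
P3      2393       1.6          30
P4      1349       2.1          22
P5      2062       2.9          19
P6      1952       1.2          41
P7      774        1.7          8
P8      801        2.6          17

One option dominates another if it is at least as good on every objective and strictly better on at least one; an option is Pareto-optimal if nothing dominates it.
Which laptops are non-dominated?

P1: dominated by P2 (price 2620≤3068, weight 1.8≤2.7, RAM 17≥11).
P2: dominated by P3 (price 2393≤2620, weight 1.6≤1.8, RAM 30≥17).
P3: dominated by P6 (price 1952≤2393, weight 1.2≤1.6, RAM 41≥30).
P4: not dominated.
P5: dominated by P4 (price 1349≤2062, weight 2.1≤2.9, RAM 22≥19).
P6: not dominated (best weight).
P7: not dominated (best price).
P8: not dominated.

P4, P6, P7, P8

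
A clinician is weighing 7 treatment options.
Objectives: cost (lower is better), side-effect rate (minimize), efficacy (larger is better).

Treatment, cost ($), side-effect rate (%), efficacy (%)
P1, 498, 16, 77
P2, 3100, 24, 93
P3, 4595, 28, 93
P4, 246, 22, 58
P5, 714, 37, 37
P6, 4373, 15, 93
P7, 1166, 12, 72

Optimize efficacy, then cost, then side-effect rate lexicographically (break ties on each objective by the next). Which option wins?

P2

First maximize efficacy: best is 93, kept {P2, P3, P6}.
Then minimize cost: best is 3100, kept {P2}.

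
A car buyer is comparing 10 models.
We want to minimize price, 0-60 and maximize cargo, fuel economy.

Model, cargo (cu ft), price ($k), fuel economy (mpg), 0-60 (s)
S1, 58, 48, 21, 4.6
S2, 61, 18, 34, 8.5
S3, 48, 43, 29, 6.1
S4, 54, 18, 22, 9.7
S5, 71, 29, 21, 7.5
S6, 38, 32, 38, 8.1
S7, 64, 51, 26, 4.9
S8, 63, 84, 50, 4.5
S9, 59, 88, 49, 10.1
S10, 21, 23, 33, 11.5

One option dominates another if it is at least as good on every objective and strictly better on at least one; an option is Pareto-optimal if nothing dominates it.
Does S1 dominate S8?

No

S1 vs S8: S1 is worse on cargo (58 vs 63), so it does not dominate S8.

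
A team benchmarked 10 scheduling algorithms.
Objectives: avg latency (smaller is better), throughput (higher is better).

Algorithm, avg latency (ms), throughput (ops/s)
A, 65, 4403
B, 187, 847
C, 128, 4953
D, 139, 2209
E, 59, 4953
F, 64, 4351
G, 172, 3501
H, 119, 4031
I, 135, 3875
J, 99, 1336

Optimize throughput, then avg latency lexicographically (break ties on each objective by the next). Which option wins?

First maximize throughput: best is 4953, kept {C, E}.
Then minimize avg latency: best is 59, kept {E}.

E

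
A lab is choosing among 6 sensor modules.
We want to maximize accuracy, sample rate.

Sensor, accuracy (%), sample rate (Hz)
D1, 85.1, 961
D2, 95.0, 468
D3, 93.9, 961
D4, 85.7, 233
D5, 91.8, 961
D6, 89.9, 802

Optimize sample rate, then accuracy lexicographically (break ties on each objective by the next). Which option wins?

First maximize sample rate: best is 961, kept {D1, D3, D5}.
Then maximize accuracy: best is 93.9, kept {D3}.

D3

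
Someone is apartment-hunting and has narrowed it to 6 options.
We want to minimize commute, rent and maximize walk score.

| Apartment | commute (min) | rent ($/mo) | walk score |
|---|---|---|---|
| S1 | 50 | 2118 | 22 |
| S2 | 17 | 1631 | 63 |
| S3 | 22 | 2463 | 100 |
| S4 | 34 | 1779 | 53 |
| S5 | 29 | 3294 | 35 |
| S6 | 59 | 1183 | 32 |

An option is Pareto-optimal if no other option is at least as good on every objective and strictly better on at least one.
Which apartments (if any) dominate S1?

S2, S4

S2: commute 17≤50, rent 1631≤2118, walk score 63≥22 — dominates S1.
S4: commute 34≤50, rent 1779≤2118, walk score 53≥22 — dominates S1.
Others (S3, S5, S6) are each worse than S1 on at least one objective.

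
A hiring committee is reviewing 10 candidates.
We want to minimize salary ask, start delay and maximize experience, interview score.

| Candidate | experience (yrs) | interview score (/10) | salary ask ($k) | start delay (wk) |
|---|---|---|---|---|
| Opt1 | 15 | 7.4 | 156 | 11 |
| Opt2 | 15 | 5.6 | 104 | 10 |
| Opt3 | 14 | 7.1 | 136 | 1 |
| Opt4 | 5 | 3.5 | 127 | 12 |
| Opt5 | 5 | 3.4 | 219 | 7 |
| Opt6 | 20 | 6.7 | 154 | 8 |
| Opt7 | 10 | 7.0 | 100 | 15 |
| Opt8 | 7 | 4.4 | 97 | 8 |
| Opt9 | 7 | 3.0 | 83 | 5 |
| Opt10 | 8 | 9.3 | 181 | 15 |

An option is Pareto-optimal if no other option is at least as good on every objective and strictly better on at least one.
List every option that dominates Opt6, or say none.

Opt1: worse on experience (15 vs 20).
Opt2: worse on experience (15 vs 20).
Opt3: worse on experience (14 vs 20).
Opt4: worse on experience (5 vs 20).
Opt5: worse on experience (5 vs 20).
Opt7: worse on experience (10 vs 20).
Opt8: worse on experience (7 vs 20).
Opt9: worse on experience (7 vs 20).
Opt10: worse on experience (8 vs 20).
No option dominates Opt6.

none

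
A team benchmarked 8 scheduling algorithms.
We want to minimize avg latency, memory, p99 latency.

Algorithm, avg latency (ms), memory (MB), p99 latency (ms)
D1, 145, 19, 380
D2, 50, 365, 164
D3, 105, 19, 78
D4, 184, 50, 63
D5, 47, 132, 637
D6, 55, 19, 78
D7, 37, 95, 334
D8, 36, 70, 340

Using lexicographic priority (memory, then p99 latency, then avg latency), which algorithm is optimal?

D6

First minimize memory: best is 19, kept {D1, D3, D6}.
Then minimize p99 latency: best is 78, kept {D3, D6}.
Then minimize avg latency: best is 55, kept {D6}.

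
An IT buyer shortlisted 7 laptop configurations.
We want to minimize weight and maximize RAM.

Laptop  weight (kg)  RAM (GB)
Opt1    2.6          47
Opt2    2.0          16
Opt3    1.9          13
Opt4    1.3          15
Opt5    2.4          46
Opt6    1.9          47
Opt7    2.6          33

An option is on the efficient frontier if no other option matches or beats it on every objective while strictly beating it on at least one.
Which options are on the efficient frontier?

Opt4, Opt6

Opt1: dominated by Opt6 (weight 1.9≤2.6, RAM 47≥47).
Opt2: dominated by Opt6 (weight 1.9≤2.0, RAM 47≥16).
Opt3: dominated by Opt4 (weight 1.3≤1.9, RAM 15≥13).
Opt4: not dominated (best weight).
Opt5: dominated by Opt6 (weight 1.9≤2.4, RAM 47≥46).
Opt6: not dominated.
Opt7: dominated by Opt1 (weight 2.6≤2.6, RAM 47≥33).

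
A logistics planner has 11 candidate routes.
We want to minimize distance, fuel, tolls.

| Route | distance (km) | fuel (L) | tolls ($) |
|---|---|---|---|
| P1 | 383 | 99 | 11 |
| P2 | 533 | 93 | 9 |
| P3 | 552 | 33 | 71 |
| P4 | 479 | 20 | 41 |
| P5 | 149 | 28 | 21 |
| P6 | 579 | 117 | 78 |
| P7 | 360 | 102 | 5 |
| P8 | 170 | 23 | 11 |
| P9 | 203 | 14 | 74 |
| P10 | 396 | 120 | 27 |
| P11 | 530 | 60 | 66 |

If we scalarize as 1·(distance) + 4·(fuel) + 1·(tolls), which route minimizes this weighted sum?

P1: 1·383 + 4·99 + 1·11 = 790
P2: 1·533 + 4·93 + 1·9 = 914
P3: 1·552 + 4·33 + 1·71 = 755
P4: 1·479 + 4·20 + 1·41 = 600
P5: 1·149 + 4·28 + 1·21 = 282
P6: 1·579 + 4·117 + 1·78 = 1125
P7: 1·360 + 4·102 + 1·5 = 773
P8: 1·170 + 4·23 + 1·11 = 273
P9: 1·203 + 4·14 + 1·74 = 333
P10: 1·396 + 4·120 + 1·27 = 903
P11: 1·530 + 4·60 + 1·66 = 836
Lowest: P8 at 273.

P8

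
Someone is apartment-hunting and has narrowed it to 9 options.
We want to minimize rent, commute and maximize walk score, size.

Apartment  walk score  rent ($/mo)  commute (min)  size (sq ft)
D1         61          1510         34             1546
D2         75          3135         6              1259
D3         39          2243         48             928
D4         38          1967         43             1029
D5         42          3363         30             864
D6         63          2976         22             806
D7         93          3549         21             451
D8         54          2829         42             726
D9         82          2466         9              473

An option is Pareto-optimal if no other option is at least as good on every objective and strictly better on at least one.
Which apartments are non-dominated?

D1: not dominated (best rent).
D2: not dominated (best commute).
D3: dominated by D1 (walk score 61≥39, rent 1510≤2243, commute 34≤48, size 1546≥928).
D4: dominated by D1 (walk score 61≥38, rent 1510≤1967, commute 34≤43, size 1546≥1029).
D5: dominated by D2 (walk score 75≥42, rent 3135≤3363, commute 6≤30, size 1259≥864).
D6: not dominated.
D7: not dominated (best walk score).
D8: dominated by D1 (walk score 61≥54, rent 1510≤2829, commute 34≤42, size 1546≥726).
D9: not dominated.

D1, D2, D6, D7, D9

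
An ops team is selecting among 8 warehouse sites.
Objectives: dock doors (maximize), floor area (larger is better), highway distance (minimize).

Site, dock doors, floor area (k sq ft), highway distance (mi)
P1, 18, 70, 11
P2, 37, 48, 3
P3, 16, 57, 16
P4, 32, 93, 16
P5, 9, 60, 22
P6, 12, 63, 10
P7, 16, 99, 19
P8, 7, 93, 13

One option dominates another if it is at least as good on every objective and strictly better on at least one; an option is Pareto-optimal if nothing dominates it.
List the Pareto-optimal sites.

P1, P2, P4, P6, P7, P8

P1: not dominated.
P2: not dominated (best dock doors).
P3: dominated by P1 (dock doors 18≥16, floor area 70≥57, highway distance 11≤16).
P4: not dominated.
P5: dominated by P1 (dock doors 18≥9, floor area 70≥60, highway distance 11≤22).
P6: not dominated.
P7: not dominated (best floor area).
P8: not dominated.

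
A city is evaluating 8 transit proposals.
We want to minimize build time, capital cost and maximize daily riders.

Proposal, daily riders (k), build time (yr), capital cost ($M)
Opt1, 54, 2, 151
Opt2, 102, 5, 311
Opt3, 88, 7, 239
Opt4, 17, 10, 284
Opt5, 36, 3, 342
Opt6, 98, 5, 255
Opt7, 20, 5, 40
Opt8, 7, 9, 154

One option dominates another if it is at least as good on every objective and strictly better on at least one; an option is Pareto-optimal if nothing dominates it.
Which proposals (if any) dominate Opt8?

Opt1, Opt7

Opt1: daily riders 54≥7, build time 2≤9, capital cost 151≤154 — dominates Opt8.
Opt7: daily riders 20≥7, build time 5≤9, capital cost 40≤154 — dominates Opt8.
Others (Opt2, Opt3, Opt4, Opt5, Opt6) are each worse than Opt8 on at least one objective.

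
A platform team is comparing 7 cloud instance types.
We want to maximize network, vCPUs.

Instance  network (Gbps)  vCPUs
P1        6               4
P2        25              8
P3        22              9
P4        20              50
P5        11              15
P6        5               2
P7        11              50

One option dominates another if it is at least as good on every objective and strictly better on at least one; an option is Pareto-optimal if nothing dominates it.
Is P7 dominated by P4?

Yes

P4 vs P7: network 20≥11, vCPUs 50≥50 — P4 is at least as good on every objective with at least one strict improvement.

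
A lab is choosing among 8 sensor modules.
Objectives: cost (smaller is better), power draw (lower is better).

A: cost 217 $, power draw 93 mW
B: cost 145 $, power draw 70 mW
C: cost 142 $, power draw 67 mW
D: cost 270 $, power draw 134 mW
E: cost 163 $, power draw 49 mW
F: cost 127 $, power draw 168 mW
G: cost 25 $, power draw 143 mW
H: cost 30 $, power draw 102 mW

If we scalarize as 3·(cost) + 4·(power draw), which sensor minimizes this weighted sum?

A: 3·217 + 4·93 = 1023
B: 3·145 + 4·70 = 715
C: 3·142 + 4·67 = 694
D: 3·270 + 4·134 = 1346
E: 3·163 + 4·49 = 685
F: 3·127 + 4·168 = 1053
G: 3·25 + 4·143 = 647
H: 3·30 + 4·102 = 498
Lowest: H at 498.

H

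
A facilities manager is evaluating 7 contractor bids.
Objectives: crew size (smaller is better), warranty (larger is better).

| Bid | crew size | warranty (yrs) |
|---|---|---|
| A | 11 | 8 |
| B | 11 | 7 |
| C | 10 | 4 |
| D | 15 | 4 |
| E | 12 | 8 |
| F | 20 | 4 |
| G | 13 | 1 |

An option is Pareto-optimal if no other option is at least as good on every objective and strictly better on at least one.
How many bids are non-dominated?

A: not dominated.
B: dominated by A (crew size 11≤11, warranty 8≥7).
C: not dominated (best crew size).
D: dominated by A (crew size 11≤15, warranty 8≥4).
E: dominated by A (crew size 11≤12, warranty 8≥8).
F: dominated by A (crew size 11≤20, warranty 8≥4).
G: dominated by A (crew size 11≤13, warranty 8≥1).
Pareto-optimal: A, C → 2.

2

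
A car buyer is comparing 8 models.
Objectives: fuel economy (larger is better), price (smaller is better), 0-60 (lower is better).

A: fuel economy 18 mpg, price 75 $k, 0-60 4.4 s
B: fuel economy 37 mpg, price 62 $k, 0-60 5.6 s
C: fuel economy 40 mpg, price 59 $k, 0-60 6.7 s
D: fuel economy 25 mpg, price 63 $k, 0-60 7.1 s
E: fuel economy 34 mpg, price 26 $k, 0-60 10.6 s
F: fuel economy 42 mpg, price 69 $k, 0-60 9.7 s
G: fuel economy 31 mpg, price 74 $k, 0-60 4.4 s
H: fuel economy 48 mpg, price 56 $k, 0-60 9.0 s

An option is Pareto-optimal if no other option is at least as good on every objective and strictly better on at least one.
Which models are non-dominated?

A: dominated by G (fuel economy 31≥18, price 74≤75, 0-60 4.4≤4.4).
B: not dominated.
C: not dominated.
D: dominated by B (fuel economy 37≥25, price 62≤63, 0-60 5.6≤7.1).
E: not dominated (best price).
F: dominated by H (fuel economy 48≥42, price 56≤69, 0-60 9.0≤9.7).
G: not dominated.
H: not dominated (best fuel economy).

B, C, E, G, H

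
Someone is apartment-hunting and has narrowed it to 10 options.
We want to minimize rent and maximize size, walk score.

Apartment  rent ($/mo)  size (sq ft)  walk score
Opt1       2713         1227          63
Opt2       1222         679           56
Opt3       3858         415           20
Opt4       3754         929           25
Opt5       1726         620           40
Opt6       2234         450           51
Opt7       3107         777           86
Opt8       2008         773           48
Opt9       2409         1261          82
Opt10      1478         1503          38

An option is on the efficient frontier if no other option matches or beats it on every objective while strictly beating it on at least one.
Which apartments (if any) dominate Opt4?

Opt1, Opt9, Opt10

Opt1: rent 2713≤3754, size 1227≥929, walk score 63≥25 — dominates Opt4.
Opt9: rent 2409≤3754, size 1261≥929, walk score 82≥25 — dominates Opt4.
Opt10: rent 1478≤3754, size 1503≥929, walk score 38≥25 — dominates Opt4.
Others (Opt2, Opt3, Opt5, Opt6, Opt7, Opt8) are each worse than Opt4 on at least one objective.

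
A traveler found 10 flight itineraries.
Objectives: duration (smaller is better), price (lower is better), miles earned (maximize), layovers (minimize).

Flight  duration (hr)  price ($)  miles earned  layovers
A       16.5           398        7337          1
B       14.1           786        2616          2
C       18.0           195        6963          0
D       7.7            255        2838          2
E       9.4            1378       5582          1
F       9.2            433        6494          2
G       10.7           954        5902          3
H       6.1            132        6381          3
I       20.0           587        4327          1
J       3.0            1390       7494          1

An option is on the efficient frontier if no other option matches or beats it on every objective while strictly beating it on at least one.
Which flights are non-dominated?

A, C, D, E, F, H, J

A: not dominated.
B: dominated by D (duration 7.7≤14.1, price 255≤786, miles earned 2838≥2616, layovers 2≤2).
C: not dominated (best layovers).
D: not dominated.
E: not dominated.
F: not dominated.
G: dominated by F (duration 9.2≤10.7, price 433≤954, miles earned 6494≥5902, layovers 2≤3).
H: not dominated (best price).
I: dominated by A (duration 16.5≤20.0, price 398≤587, miles earned 7337≥4327, layovers 1≤1).
J: not dominated (best duration).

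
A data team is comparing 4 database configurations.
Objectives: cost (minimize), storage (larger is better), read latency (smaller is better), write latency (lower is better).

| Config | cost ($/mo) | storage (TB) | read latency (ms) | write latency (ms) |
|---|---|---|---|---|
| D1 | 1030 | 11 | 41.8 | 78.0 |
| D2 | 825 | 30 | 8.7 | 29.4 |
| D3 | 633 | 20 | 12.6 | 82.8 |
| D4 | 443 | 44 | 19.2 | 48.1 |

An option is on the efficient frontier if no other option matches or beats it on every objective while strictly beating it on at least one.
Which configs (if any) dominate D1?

D2: cost 825≤1030, storage 30≥11, read latency 8.7≤41.8, write latency 29.4≤78.0 — dominates D1.
D4: cost 443≤1030, storage 44≥11, read latency 19.2≤41.8, write latency 48.1≤78.0 — dominates D1.
Others (D3) are each worse than D1 on at least one objective.

D2, D4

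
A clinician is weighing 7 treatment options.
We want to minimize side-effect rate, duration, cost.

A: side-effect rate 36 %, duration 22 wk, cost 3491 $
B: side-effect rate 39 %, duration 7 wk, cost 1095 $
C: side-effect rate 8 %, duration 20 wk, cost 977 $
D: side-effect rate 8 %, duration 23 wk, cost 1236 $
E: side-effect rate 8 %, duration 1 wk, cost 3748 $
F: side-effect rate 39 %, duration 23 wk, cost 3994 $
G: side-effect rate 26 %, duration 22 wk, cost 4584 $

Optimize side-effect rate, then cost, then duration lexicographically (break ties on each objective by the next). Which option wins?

C

First minimize side-effect rate: best is 8, kept {C, D, E}.
Then minimize cost: best is 977, kept {C}.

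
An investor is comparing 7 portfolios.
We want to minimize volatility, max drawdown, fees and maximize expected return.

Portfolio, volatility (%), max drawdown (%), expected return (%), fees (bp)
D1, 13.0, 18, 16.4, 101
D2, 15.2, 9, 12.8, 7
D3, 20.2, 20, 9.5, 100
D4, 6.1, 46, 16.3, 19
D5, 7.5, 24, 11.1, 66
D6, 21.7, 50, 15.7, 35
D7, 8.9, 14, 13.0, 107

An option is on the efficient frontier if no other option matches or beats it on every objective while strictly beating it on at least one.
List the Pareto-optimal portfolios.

D1: not dominated (best expected return).
D2: not dominated (best max drawdown).
D3: dominated by D2 (volatility 15.2≤20.2, max drawdown 9≤20, expected return 12.8≥9.5, fees 7≤100).
D4: not dominated (best volatility).
D5: not dominated.
D6: dominated by D4 (volatility 6.1≤21.7, max drawdown 46≤50, expected return 16.3≥15.7, fees 19≤35).
D7: not dominated.

D1, D2, D4, D5, D7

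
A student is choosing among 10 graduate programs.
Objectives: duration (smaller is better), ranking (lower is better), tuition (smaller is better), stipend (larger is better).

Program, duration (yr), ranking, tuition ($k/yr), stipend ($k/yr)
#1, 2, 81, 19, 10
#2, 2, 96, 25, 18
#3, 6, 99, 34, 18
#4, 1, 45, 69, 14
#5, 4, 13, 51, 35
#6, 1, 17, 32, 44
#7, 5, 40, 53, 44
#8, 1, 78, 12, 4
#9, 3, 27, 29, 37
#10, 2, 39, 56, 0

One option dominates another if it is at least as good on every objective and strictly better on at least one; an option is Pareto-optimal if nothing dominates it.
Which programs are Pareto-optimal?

#1: not dominated.
#2: not dominated.
#3: dominated by #2 (duration 2≤6, ranking 96≤99, tuition 25≤34, stipend 18≥18).
#4: dominated by #6 (duration 1≤1, ranking 17≤45, tuition 32≤69, stipend 44≥14).
#5: not dominated (best ranking).
#6: not dominated.
#7: dominated by #6 (duration 1≤5, ranking 17≤40, tuition 32≤53, stipend 44≥44).
#8: not dominated (best tuition).
#9: not dominated.
#10: dominated by #6 (duration 1≤2, ranking 17≤39, tuition 32≤56, stipend 44≥0).

#1, #2, #5, #6, #8, #9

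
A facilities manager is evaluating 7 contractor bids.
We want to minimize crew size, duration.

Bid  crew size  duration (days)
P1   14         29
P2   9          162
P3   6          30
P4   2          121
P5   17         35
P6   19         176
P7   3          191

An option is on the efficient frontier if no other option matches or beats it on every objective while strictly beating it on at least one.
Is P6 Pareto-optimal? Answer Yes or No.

No

P1 vs P6: crew size 14≤19, duration 29≤176 — P1 is at least as good on every objective and strictly better on at least one, so P1 dominates P6.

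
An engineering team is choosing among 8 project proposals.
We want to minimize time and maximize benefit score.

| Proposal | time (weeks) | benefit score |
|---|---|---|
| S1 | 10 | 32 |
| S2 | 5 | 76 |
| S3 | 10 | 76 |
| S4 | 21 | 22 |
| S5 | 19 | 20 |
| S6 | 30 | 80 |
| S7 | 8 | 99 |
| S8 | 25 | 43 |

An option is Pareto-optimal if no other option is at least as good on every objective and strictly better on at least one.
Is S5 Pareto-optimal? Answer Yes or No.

No

S1 vs S5: time 10≤19, benefit score 32≥20 — S1 is at least as good on every objective and strictly better on at least one, so S1 dominates S5.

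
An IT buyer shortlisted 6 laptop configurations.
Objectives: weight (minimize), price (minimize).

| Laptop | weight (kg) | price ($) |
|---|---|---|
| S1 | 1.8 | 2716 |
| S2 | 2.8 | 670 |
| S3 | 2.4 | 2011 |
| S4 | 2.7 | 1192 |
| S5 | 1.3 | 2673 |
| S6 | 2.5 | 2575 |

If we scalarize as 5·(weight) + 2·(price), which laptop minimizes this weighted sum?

S1: 5·1.8 + 2·2716 = 5441.0
S2: 5·2.8 + 2·670 = 1354.0
S3: 5·2.4 + 2·2011 = 4034.0
S4: 5·2.7 + 2·1192 = 2397.5
S5: 5·1.3 + 2·2673 = 5352.5
S6: 5·2.5 + 2·2575 = 5162.5
Lowest: S2 at 1354.0.

S2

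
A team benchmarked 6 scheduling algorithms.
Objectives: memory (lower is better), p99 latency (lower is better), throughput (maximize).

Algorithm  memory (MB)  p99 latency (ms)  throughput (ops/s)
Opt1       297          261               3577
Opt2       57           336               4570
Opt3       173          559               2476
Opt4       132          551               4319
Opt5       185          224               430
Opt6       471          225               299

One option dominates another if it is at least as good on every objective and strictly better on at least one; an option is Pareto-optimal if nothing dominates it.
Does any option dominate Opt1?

Opt2: worse on p99 latency (336 vs 261).
Opt3: worse on p99 latency (559 vs 261).
Opt4: worse on p99 latency (551 vs 261).
Opt5: worse on throughput (430 vs 3577).
Opt6: worse on memory (471 vs 297).
No option is at least as good as Opt1 on every objective and strictly better on one.

No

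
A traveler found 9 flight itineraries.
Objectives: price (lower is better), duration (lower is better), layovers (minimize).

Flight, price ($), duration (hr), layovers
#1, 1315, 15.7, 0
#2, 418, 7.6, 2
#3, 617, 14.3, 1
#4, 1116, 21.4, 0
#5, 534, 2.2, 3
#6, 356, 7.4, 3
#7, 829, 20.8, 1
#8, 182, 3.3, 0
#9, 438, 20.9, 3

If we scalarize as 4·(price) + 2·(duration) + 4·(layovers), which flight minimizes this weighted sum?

#8

#1: 4·1315 + 2·15.7 + 4·0 = 5291.4
#2: 4·418 + 2·7.6 + 4·2 = 1695.2
#3: 4·617 + 2·14.3 + 4·1 = 2500.6
#4: 4·1116 + 2·21.4 + 4·0 = 4506.8
#5: 4·534 + 2·2.2 + 4·3 = 2152.4
#6: 4·356 + 2·7.4 + 4·3 = 1450.8
#7: 4·829 + 2·20.8 + 4·1 = 3361.6
#8: 4·182 + 2·3.3 + 4·0 = 734.6
#9: 4·438 + 2·20.9 + 4·3 = 1805.8
Lowest: #8 at 734.6.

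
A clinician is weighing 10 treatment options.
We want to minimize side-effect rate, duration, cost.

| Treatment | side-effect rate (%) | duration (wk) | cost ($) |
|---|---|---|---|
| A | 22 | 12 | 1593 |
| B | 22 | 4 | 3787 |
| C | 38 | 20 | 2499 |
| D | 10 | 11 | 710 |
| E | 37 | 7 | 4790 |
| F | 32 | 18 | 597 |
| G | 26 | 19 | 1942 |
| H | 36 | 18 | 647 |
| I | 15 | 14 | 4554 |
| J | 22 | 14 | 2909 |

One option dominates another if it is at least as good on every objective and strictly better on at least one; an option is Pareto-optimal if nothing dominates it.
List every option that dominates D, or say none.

none

A: worse on side-effect rate (22 vs 10).
B: worse on side-effect rate (22 vs 10).
C: worse on side-effect rate (38 vs 10).
E: worse on side-effect rate (37 vs 10).
F: worse on side-effect rate (32 vs 10).
G: worse on side-effect rate (26 vs 10).
H: worse on side-effect rate (36 vs 10).
I: worse on side-effect rate (15 vs 10).
J: worse on side-effect rate (22 vs 10).
No option dominates D.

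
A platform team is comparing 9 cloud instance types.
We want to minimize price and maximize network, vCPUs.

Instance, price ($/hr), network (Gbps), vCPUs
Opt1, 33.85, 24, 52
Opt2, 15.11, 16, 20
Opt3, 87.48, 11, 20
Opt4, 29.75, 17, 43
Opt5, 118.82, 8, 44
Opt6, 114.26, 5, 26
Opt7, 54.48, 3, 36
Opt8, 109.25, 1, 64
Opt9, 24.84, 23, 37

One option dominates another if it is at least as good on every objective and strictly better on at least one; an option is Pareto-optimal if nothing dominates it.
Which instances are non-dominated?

Opt1: not dominated (best network).
Opt2: not dominated (best price).
Opt3: dominated by Opt1 (price 33.85≤87.48, network 24≥11, vCPUs 52≥20).
Opt4: not dominated.
Opt5: dominated by Opt1 (price 33.85≤118.82, network 24≥8, vCPUs 52≥44).
Opt6: dominated by Opt1 (price 33.85≤114.26, network 24≥5, vCPUs 52≥26).
Opt7: dominated by Opt1 (price 33.85≤54.48, network 24≥3, vCPUs 52≥36).
Opt8: not dominated (best vCPUs).
Opt9: not dominated.

Opt1, Opt2, Opt4, Opt8, Opt9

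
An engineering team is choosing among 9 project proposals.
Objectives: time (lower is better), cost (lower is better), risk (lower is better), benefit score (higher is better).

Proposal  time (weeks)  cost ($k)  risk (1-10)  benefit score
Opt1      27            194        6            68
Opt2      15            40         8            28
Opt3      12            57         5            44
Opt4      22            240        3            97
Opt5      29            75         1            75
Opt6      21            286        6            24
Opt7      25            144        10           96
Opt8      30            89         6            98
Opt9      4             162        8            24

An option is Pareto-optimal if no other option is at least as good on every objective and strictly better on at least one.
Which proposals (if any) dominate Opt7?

Opt1: worse on time (27 vs 25).
Opt2: worse on benefit score (28 vs 96).
Opt3: worse on benefit score (44 vs 96).
Opt4: worse on cost (240 vs 144).
Opt5: worse on time (29 vs 25).
Opt6: worse on cost (286 vs 144).
Opt8: worse on time (30 vs 25).
Opt9: worse on cost (162 vs 144).
No option dominates Opt7.

none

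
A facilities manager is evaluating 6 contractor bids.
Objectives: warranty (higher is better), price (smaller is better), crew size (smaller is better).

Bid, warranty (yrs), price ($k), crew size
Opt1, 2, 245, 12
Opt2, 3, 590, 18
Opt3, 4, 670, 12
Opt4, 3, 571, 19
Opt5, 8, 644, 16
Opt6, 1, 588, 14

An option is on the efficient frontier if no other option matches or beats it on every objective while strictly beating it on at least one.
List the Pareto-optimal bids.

Opt1: not dominated (best price).
Opt2: not dominated.
Opt3: not dominated.
Opt4: not dominated.
Opt5: not dominated (best warranty).
Opt6: dominated by Opt1 (warranty 2≥1, price 245≤588, crew size 12≤14).

Opt1, Opt2, Opt3, Opt4, Opt5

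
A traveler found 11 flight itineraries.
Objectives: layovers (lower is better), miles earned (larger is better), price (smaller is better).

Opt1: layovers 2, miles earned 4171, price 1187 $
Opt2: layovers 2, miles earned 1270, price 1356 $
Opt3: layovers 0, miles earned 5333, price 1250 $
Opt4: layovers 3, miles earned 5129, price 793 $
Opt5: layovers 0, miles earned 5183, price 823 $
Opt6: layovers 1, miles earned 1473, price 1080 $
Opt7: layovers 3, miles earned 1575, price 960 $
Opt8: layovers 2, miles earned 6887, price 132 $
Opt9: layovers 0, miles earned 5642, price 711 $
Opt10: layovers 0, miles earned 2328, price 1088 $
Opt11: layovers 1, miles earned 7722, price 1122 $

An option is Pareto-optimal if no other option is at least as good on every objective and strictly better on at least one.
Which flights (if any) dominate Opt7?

Opt4, Opt5, Opt8, Opt9

Opt4: layovers 3≤3, miles earned 5129≥1575, price 793≤960 — dominates Opt7.
Opt5: layovers 0≤3, miles earned 5183≥1575, price 823≤960 — dominates Opt7.
Opt8: layovers 2≤3, miles earned 6887≥1575, price 132≤960 — dominates Opt7.
Opt9: layovers 0≤3, miles earned 5642≥1575, price 711≤960 — dominates Opt7.
Others (Opt1, Opt2, Opt3, Opt6, Opt10, Opt11) are each worse than Opt7 on at least one objective.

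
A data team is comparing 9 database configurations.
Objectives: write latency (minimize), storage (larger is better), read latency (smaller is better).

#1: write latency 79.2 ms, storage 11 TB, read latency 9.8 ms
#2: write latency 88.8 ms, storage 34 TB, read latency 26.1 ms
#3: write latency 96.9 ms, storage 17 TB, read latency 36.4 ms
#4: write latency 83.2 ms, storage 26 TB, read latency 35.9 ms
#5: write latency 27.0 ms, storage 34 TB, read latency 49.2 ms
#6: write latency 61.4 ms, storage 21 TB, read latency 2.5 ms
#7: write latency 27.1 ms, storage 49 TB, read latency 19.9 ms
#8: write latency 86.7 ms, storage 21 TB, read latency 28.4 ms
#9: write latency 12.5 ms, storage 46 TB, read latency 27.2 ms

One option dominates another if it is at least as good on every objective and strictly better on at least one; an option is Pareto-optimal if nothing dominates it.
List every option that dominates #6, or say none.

none

#1: worse on write latency (79.2 vs 61.4).
#2: worse on write latency (88.8 vs 61.4).
#3: worse on write latency (96.9 vs 61.4).
#4: worse on write latency (83.2 vs 61.4).
#5: worse on read latency (49.2 vs 2.5).
#7: worse on read latency (19.9 vs 2.5).
#8: worse on write latency (86.7 vs 61.4).
#9: worse on read latency (27.2 vs 2.5).
No option dominates #6.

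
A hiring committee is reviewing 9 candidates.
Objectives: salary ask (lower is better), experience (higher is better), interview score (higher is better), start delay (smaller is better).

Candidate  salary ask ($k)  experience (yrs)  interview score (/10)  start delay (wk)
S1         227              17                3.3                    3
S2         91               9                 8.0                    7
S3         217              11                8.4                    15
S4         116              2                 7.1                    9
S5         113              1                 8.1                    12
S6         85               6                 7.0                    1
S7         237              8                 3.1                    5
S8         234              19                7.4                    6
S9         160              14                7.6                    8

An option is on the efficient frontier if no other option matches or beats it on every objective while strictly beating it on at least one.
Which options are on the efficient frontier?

S1, S2, S3, S5, S6, S8, S9

S1: not dominated.
S2: not dominated.
S3: not dominated (best interview score).
S4: dominated by S2 (salary ask 91≤116, experience 9≥2, interview score 8.0≥7.1, start delay 7≤9).
S5: not dominated.
S6: not dominated (best salary ask).
S7: dominated by S1 (salary ask 227≤237, experience 17≥8, interview score 3.3≥3.1, start delay 3≤5).
S8: not dominated (best experience).
S9: not dominated.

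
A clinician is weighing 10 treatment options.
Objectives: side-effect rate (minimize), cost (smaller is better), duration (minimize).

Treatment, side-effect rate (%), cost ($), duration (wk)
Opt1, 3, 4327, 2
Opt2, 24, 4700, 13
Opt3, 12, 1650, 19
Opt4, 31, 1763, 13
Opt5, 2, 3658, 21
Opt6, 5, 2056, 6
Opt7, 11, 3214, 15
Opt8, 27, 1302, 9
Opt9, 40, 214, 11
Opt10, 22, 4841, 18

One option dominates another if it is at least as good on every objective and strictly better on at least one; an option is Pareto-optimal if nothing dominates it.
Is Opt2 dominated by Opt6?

Yes

Opt6 vs Opt2: side-effect rate 5≤24, cost 2056≤4700, duration 6≤13 — Opt6 is at least as good on every objective with at least one strict improvement.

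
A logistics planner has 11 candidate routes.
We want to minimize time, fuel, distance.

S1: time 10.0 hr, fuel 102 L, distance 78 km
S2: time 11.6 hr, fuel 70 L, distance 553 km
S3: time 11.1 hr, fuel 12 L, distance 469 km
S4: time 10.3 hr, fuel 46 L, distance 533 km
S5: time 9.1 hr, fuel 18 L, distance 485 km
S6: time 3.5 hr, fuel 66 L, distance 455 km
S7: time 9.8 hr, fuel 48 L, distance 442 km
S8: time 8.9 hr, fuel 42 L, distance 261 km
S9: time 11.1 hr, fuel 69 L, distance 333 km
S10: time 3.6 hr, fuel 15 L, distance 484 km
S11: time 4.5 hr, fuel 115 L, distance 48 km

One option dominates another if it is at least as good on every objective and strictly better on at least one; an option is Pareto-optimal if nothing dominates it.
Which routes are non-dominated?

S1: not dominated.
S2: dominated by S3 (time 11.1≤11.6, fuel 12≤70, distance 469≤553).
S3: not dominated (best fuel).
S4: dominated by S5 (time 9.1≤10.3, fuel 18≤46, distance 485≤533).
S5: dominated by S10 (time 3.6≤9.1, fuel 15≤18, distance 484≤485).
S6: not dominated (best time).
S7: dominated by S8 (time 8.9≤9.8, fuel 42≤48, distance 261≤442).
S8: not dominated.
S9: dominated by S8 (time 8.9≤11.1, fuel 42≤69, distance 261≤333).
S10: not dominated.
S11: not dominated (best distance).

S1, S3, S6, S8, S10, S11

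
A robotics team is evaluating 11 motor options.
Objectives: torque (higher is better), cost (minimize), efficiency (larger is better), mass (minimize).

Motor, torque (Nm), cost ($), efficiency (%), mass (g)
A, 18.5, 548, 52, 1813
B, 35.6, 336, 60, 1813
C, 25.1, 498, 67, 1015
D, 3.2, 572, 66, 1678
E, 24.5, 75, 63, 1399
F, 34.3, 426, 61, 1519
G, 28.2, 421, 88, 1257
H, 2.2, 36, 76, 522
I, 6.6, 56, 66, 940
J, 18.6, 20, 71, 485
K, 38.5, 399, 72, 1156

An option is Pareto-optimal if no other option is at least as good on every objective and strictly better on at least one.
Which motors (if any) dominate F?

K

K: torque 38.5≥34.3, cost 399≤426, efficiency 72≥61, mass 1156≤1519 — dominates F.
Others (A, B, C, D, E, G, H, I, J) are each worse than F on at least one objective.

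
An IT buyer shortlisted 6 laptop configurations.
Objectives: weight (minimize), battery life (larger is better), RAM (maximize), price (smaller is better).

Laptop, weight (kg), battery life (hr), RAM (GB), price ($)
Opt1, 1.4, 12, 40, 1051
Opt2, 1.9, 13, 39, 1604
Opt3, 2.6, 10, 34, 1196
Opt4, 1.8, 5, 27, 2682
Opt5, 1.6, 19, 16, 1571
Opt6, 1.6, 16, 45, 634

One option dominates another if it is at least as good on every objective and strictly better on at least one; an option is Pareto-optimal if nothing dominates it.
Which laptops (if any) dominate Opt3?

Opt1, Opt6

Opt1: weight 1.4≤2.6, battery life 12≥10, RAM 40≥34, price 1051≤1196 — dominates Opt3.
Opt6: weight 1.6≤2.6, battery life 16≥10, RAM 45≥34, price 634≤1196 — dominates Opt3.
Others (Opt2, Opt4, Opt5) are each worse than Opt3 on at least one objective.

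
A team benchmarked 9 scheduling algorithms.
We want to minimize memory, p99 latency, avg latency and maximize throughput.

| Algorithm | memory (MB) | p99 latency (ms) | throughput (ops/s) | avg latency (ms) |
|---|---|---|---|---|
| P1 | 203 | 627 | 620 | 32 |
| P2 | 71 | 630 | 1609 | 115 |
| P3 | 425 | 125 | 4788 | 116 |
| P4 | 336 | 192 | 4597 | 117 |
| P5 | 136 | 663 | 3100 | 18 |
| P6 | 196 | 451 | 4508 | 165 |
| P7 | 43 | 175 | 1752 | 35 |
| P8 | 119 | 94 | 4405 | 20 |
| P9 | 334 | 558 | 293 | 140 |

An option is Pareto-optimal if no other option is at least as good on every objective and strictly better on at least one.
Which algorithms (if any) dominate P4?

P1: worse on p99 latency (627 vs 192).
P2: worse on p99 latency (630 vs 192).
P3: worse on memory (425 vs 336).
P5: worse on p99 latency (663 vs 192).
P6: worse on p99 latency (451 vs 192).
P7: worse on throughput (1752 vs 4597).
P8: worse on throughput (4405 vs 4597).
P9: worse on p99 latency (558 vs 192).
No option dominates P4.

none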